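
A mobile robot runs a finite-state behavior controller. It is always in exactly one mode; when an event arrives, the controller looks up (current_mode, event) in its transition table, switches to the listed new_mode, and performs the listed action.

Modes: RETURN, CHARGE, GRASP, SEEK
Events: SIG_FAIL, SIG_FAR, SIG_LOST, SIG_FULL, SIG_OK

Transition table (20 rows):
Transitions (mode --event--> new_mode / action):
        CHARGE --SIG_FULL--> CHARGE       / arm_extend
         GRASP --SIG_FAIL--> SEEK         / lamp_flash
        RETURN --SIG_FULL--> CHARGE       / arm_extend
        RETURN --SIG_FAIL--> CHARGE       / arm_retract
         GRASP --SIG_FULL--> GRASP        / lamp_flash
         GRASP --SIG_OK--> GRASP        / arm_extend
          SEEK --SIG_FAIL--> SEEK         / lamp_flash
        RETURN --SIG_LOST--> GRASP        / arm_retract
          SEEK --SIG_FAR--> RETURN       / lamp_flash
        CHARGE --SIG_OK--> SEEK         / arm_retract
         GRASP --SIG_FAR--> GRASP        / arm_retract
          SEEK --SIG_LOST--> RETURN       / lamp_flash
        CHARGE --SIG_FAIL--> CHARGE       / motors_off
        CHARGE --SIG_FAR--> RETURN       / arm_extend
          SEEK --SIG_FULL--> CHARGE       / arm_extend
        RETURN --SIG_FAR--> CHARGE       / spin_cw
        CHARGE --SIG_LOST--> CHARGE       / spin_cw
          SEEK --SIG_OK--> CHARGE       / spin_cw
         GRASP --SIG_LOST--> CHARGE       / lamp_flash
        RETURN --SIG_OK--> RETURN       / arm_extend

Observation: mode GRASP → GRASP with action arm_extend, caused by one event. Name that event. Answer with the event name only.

SIG_OK

try SIG_FAIL: (GRASP, SIG_FAIL) → (SEEK, lamp_flash)
try SIG_FAR: (GRASP, SIG_FAR) → (GRASP, arm_retract)
try SIG_LOST: (GRASP, SIG_LOST) → (CHARGE, lamp_flash)
try SIG_FULL: (GRASP, SIG_FULL) → (GRASP, lamp_flash)
try SIG_OK: (GRASP, SIG_OK) → (GRASP, arm_extend)  ← matches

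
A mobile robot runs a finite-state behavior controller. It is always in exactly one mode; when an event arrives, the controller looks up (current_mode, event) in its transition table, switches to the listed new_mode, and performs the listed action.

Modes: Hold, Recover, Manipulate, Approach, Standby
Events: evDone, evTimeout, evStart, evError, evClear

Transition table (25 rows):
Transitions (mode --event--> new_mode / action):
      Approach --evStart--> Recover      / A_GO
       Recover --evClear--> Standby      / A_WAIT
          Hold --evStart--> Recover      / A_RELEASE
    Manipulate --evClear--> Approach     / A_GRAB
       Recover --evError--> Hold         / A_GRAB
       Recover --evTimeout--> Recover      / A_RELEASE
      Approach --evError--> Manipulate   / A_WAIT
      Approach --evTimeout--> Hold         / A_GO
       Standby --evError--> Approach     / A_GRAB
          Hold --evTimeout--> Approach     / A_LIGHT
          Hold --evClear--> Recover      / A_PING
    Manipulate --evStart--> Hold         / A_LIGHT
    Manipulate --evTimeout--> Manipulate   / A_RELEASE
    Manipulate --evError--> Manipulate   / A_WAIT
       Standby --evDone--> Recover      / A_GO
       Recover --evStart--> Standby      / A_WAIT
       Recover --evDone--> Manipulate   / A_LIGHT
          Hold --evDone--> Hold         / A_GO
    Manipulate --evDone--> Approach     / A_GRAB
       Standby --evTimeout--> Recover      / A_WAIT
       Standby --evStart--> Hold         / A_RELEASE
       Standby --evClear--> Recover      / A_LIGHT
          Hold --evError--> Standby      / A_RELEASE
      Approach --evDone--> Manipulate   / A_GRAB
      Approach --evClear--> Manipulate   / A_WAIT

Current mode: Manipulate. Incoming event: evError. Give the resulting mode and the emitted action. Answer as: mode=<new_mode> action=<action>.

mode=Manipulate action=A_WAIT

current mode = Manipulate; filter table to that mode:
  (Manipulate, evClear) → (Approach, A_GRAB)
  (Manipulate, evStart) → (Hold, A_LIGHT)
  (Manipulate, evTimeout) → (Manipulate, A_RELEASE)
  (Manipulate, evError) → (Manipulate, A_WAIT)  ← event matches
  (Manipulate, evDone) → (Approach, A_GRAB)
event = evError selects (Manipulate, A_WAIT)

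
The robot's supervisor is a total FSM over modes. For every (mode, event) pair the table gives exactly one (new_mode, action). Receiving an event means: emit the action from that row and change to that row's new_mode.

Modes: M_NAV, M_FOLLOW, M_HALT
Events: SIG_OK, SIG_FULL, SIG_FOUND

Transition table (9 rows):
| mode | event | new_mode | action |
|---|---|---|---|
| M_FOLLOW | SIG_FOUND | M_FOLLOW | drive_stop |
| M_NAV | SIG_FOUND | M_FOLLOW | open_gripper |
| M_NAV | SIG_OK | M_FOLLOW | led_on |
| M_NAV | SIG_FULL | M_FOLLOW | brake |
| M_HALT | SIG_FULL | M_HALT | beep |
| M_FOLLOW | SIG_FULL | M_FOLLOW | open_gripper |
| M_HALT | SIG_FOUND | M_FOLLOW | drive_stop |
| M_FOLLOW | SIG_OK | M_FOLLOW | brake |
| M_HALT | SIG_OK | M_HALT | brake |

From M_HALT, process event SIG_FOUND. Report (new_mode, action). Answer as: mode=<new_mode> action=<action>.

mode=M_FOLLOW action=drive_stop

current mode = M_HALT; filter table to that mode:
  (M_HALT, SIG_FULL) → (M_HALT, beep)
  (M_HALT, SIG_FOUND) → (M_FOLLOW, drive_stop)  ← event matches
  (M_HALT, SIG_OK) → (M_HALT, brake)
event = SIG_FOUND selects (M_FOLLOW, drive_stop)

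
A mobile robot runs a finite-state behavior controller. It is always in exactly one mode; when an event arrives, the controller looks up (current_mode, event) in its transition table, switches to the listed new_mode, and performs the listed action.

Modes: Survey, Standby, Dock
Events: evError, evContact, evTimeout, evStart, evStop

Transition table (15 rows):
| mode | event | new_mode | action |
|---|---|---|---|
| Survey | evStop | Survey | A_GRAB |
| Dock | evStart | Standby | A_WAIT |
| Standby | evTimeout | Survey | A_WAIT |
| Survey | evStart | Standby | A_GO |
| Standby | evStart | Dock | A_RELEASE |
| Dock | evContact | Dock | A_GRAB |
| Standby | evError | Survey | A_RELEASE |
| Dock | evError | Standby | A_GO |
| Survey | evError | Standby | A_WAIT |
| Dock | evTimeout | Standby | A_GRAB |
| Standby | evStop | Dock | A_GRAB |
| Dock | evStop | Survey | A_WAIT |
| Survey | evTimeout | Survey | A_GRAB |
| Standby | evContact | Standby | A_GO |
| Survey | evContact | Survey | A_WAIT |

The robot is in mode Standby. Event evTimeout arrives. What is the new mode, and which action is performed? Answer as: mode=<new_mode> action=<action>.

mode=Survey action=A_WAIT

current mode = Standby; filter table to that mode:
  (Standby, evTimeout) → (Survey, A_WAIT)  ← event matches
  (Standby, evStart) → (Dock, A_RELEASE)
  (Standby, evError) → (Survey, A_RELEASE)
  (Standby, evStop) → (Dock, A_GRAB)
  (Standby, evContact) → (Standby, A_GO)
event = evTimeout selects (Survey, A_WAIT)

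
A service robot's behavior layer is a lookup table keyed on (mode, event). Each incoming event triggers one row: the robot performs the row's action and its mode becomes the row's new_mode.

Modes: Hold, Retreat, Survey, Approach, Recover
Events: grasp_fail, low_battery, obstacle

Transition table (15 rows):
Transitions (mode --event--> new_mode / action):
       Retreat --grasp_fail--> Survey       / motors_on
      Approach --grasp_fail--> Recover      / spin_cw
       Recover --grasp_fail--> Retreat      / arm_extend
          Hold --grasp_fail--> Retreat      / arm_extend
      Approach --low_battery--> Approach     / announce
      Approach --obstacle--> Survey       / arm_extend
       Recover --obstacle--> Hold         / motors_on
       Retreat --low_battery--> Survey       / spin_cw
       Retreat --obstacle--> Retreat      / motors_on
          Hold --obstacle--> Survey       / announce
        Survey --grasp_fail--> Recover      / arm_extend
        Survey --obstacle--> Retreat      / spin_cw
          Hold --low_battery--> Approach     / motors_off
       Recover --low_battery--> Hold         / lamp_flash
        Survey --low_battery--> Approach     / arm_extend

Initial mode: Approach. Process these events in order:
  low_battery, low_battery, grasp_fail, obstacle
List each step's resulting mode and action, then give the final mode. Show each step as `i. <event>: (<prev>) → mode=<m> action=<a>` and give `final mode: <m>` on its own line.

final mode: Hold

1. low_battery: (Approach) → mode=Approach action=announce
2. low_battery: (Approach) → mode=Approach action=announce
3. grasp_fail: (Approach) → mode=Recover action=spin_cw
4. obstacle: (Recover) → mode=Hold action=motors_on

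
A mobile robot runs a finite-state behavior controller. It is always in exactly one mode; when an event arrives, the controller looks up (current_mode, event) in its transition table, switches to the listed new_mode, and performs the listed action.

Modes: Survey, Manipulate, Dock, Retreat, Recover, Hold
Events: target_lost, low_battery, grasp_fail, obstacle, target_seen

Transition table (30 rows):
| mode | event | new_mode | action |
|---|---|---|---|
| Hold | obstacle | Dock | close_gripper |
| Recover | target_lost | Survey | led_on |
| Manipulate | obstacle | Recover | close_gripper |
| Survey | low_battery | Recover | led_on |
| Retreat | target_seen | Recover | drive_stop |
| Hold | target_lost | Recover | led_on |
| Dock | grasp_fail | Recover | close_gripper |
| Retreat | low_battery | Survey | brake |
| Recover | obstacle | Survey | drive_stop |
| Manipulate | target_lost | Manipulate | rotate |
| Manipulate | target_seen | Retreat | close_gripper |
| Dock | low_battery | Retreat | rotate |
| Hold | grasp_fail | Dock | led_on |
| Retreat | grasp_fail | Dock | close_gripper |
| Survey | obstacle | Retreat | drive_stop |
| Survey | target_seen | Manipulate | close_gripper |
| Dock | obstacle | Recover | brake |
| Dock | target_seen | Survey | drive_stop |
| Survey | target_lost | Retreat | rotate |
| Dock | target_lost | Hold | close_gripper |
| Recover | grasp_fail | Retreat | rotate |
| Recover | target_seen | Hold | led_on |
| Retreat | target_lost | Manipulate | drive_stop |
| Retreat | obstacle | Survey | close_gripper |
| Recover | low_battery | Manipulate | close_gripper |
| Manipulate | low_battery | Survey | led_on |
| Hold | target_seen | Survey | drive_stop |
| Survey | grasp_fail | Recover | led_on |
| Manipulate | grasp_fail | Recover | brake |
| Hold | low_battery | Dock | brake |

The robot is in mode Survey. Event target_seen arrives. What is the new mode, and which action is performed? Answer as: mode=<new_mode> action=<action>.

mode=Manipulate action=close_gripper

current mode = Survey; filter table to that mode:
  (Survey, low_battery) → (Recover, led_on)
  (Survey, obstacle) → (Retreat, drive_stop)
  (Survey, target_seen) → (Manipulate, close_gripper)  ← event matches
  (Survey, target_lost) → (Retreat, rotate)
  (Survey, grasp_fail) → (Recover, led_on)
event = target_seen selects (Manipulate, close_gripper)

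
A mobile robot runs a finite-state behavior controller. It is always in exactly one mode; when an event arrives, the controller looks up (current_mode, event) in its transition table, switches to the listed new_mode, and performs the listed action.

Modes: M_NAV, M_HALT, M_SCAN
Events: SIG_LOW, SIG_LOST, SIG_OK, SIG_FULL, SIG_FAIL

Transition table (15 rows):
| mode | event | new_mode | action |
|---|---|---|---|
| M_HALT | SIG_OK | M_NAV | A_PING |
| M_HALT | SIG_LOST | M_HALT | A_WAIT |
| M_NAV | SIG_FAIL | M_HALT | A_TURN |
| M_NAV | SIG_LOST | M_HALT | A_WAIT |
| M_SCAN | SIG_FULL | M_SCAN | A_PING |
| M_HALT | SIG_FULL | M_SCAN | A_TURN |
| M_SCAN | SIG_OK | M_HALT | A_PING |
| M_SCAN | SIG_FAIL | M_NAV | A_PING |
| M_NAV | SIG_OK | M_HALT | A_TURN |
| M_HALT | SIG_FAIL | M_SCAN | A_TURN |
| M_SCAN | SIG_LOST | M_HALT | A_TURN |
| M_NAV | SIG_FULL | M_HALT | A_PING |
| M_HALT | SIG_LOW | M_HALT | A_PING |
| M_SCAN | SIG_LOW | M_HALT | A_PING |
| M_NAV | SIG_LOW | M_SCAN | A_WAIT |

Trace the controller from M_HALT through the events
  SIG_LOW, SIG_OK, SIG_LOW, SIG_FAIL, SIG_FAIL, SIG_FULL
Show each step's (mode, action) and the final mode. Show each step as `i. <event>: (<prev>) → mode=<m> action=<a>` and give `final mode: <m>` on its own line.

1. SIG_LOW: (M_HALT) → mode=M_HALT action=A_PING
2. SIG_OK: (M_HALT) → mode=M_NAV action=A_PING
3. SIG_LOW: (M_NAV) → mode=M_SCAN action=A_WAIT
4. SIG_FAIL: (M_SCAN) → mode=M_NAV action=A_PING
5. SIG_FAIL: (M_NAV) → mode=M_HALT action=A_TURN
6. SIG_FULL: (M_HALT) → mode=M_SCAN action=A_TURN

final mode: M_SCAN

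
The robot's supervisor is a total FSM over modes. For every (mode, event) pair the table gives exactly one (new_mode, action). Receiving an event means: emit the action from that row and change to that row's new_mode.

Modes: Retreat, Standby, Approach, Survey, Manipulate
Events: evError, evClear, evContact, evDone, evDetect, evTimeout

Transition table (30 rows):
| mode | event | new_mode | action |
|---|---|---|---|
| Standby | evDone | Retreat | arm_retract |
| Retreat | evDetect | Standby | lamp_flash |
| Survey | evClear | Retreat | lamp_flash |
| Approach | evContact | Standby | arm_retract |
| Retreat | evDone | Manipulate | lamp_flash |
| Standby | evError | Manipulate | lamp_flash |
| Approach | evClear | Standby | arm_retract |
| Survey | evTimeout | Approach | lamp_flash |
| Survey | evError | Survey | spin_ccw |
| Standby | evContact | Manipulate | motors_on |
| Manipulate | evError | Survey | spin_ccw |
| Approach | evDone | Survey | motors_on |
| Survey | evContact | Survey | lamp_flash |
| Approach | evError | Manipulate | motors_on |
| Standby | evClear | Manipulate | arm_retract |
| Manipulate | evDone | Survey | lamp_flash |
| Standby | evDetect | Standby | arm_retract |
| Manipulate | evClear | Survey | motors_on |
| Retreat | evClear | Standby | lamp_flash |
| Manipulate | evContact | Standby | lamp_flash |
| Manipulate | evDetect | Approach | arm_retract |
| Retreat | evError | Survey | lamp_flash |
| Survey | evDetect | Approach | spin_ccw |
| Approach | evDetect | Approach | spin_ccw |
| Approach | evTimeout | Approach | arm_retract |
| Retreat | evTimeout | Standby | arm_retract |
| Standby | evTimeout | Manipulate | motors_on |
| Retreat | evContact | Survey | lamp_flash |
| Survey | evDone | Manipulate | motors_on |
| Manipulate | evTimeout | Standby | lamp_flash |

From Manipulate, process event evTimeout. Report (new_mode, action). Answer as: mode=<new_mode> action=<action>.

mode=Standby action=lamp_flash

current mode = Manipulate; filter table to that mode:
  (Manipulate, evError) → (Survey, spin_ccw)
  (Manipulate, evDone) → (Survey, lamp_flash)
  (Manipulate, evClear) → (Survey, motors_on)
  (Manipulate, evContact) → (Standby, lamp_flash)
  (Manipulate, evDetect) → (Approach, arm_retract)
  (Manipulate, evTimeout) → (Standby, lamp_flash)  ← event matches
event = evTimeout selects (Standby, lamp_flash)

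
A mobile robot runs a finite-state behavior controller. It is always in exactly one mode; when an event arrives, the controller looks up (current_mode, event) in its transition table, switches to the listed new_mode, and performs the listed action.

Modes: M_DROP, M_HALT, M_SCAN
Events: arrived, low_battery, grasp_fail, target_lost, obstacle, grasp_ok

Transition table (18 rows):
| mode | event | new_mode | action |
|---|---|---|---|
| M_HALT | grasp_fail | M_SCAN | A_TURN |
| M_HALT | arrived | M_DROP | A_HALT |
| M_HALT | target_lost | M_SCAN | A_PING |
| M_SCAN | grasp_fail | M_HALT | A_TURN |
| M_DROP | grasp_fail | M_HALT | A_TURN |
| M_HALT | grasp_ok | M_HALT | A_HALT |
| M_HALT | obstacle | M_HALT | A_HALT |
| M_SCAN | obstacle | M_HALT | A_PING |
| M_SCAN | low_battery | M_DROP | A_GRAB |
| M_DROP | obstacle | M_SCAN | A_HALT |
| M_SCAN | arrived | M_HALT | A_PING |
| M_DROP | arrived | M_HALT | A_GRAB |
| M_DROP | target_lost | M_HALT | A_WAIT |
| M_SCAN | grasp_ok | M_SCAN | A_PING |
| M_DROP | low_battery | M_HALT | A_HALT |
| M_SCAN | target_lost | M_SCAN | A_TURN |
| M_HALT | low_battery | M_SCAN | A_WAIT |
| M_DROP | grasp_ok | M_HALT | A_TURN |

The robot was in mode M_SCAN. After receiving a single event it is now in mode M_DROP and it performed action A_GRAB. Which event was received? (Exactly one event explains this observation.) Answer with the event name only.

try arrived: (M_SCAN, arrived) → (M_HALT, A_PING)
try low_battery: (M_SCAN, low_battery) → (M_DROP, A_GRAB)  ← matches
try grasp_fail: (M_SCAN, grasp_fail) → (M_HALT, A_TURN)
try target_lost: (M_SCAN, target_lost) → (M_SCAN, A_TURN)
try obstacle: (M_SCAN, obstacle) → (M_HALT, A_PING)
try grasp_ok: (M_SCAN, grasp_ok) → (M_SCAN, A_PING)

low_battery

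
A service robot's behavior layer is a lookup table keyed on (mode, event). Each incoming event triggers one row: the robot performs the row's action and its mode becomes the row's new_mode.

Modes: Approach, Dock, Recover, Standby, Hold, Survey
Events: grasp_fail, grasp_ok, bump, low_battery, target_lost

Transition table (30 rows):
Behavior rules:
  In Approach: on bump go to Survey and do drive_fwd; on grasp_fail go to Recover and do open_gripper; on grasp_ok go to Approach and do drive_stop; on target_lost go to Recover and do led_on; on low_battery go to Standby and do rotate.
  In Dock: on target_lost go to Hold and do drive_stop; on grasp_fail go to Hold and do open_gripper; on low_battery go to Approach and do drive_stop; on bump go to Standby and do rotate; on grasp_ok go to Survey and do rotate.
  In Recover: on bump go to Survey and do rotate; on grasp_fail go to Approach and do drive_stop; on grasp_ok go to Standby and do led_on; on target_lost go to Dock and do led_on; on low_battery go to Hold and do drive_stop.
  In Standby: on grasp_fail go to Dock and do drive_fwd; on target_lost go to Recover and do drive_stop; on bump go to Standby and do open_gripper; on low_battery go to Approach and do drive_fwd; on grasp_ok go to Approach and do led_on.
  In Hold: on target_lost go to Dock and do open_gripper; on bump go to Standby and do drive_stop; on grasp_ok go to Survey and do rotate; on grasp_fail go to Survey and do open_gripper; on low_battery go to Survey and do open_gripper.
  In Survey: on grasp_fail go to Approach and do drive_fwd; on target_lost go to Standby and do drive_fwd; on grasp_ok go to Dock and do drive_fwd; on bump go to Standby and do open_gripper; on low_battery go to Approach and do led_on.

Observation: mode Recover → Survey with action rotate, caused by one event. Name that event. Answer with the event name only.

try grasp_fail: (Recover, grasp_fail) → (Approach, drive_stop)
try grasp_ok: (Recover, grasp_ok) → (Standby, led_on)
try bump: (Recover, bump) → (Survey, rotate)  ← matches
try low_battery: (Recover, low_battery) → (Hold, drive_stop)
try target_lost: (Recover, target_lost) → (Dock, led_on)

bump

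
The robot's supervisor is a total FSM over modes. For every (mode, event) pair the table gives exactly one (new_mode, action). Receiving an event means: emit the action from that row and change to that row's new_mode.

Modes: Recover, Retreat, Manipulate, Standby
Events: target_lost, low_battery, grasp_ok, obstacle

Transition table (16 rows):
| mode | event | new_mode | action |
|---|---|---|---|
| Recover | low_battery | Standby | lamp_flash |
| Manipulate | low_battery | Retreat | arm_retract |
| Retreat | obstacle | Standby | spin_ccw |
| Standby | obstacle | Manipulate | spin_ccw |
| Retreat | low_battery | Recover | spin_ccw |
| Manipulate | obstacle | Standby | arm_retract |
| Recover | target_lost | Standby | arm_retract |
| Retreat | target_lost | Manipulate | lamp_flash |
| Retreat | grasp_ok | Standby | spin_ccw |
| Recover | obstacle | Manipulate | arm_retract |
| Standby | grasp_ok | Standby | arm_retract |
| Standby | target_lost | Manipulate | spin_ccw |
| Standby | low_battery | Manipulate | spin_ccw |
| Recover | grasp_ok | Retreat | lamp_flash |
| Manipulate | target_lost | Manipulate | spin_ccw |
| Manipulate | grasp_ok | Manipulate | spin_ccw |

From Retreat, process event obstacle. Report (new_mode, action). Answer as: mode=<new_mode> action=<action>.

mode=Standby action=spin_ccw

current mode = Retreat; filter table to that mode:
  (Retreat, obstacle) → (Standby, spin_ccw)  ← event matches
  (Retreat, low_battery) → (Recover, spin_ccw)
  (Retreat, target_lost) → (Manipulate, lamp_flash)
  (Retreat, grasp_ok) → (Standby, spin_ccw)
event = obstacle selects (Standby, spin_ccw)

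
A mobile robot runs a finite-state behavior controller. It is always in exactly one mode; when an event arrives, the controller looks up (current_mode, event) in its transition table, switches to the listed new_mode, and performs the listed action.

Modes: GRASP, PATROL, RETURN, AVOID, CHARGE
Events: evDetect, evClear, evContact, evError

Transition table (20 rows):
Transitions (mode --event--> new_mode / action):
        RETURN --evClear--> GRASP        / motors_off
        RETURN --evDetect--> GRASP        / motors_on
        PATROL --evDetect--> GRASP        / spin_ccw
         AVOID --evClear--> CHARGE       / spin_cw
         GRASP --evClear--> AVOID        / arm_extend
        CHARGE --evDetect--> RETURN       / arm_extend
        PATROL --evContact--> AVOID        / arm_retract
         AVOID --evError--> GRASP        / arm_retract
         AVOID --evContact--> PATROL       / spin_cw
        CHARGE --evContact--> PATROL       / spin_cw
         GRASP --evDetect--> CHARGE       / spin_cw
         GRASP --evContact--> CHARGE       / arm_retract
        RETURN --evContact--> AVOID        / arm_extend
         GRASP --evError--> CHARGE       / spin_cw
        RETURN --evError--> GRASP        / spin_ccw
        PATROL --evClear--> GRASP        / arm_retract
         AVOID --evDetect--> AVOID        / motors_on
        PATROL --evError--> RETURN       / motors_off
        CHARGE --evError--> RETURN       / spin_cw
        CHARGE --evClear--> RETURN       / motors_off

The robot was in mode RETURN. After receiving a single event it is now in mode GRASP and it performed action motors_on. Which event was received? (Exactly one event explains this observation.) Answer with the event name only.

evDetect

try evDetect: (RETURN, evDetect) → (GRASP, motors_on)  ← matches
try evClear: (RETURN, evClear) → (GRASP, motors_off)
try evContact: (RETURN, evContact) → (AVOID, arm_extend)
try evError: (RETURN, evError) → (GRASP, spin_ccw)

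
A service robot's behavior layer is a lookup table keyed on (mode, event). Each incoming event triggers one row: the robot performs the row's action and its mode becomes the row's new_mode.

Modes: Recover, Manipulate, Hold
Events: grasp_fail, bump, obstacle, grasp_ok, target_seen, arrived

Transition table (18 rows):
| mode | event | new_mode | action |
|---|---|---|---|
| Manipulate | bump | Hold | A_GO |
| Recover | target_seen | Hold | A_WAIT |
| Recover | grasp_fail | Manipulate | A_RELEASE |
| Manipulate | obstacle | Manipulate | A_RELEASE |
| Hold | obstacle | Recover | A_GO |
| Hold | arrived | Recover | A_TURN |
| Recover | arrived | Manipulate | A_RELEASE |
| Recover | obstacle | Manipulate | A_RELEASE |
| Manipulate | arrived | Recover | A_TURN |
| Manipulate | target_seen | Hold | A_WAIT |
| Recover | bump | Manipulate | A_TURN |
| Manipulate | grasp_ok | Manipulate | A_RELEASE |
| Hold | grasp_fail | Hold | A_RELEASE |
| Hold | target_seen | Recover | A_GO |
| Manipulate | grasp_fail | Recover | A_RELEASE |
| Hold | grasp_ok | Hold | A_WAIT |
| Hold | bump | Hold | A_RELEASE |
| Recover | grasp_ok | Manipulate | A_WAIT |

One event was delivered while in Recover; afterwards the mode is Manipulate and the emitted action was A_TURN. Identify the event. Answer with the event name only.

try grasp_fail: (Recover, grasp_fail) → (Manipulate, A_RELEASE)
try bump: (Recover, bump) → (Manipulate, A_TURN)  ← matches
try obstacle: (Recover, obstacle) → (Manipulate, A_RELEASE)
try grasp_ok: (Recover, grasp_ok) → (Manipulate, A_WAIT)
try target_seen: (Recover, target_seen) → (Hold, A_WAIT)
try arrived: (Recover, arrived) → (Manipulate, A_RELEASE)

bump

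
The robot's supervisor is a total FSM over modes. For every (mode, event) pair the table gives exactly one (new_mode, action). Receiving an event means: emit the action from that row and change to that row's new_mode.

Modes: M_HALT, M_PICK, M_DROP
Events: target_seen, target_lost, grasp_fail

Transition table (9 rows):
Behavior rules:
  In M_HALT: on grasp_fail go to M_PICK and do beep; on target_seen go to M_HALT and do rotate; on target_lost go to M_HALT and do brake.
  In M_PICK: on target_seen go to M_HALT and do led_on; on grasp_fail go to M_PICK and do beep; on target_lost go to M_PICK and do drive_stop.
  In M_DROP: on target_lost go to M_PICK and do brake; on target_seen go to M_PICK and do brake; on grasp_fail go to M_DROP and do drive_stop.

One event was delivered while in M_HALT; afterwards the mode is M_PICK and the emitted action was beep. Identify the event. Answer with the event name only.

try target_seen: (M_HALT, target_seen) → (M_HALT, rotate)
try target_lost: (M_HALT, target_lost) → (M_HALT, brake)
try grasp_fail: (M_HALT, grasp_fail) → (M_PICK, beep)  ← matches

grasp_fail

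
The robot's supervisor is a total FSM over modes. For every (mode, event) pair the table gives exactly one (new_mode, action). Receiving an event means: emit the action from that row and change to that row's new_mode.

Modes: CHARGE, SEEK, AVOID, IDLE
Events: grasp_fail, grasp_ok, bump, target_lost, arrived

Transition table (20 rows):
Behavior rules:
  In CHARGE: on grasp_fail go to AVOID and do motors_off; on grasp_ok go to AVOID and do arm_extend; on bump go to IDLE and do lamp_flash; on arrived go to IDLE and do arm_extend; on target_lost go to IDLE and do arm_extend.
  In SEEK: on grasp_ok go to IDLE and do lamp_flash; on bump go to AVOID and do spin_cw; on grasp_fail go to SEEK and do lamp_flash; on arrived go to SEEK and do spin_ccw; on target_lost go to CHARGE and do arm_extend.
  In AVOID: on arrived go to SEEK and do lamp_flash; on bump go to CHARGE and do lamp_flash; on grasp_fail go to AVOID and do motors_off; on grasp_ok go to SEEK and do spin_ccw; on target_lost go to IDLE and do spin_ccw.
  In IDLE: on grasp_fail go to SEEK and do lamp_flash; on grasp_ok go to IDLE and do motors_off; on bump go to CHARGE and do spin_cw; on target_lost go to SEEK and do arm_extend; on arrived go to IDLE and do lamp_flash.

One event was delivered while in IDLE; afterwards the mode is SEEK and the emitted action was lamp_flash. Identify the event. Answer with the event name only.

try grasp_fail: (IDLE, grasp_fail) → (SEEK, lamp_flash)  ← matches
try grasp_ok: (IDLE, grasp_ok) → (IDLE, motors_off)
try bump: (IDLE, bump) → (CHARGE, spin_cw)
try target_lost: (IDLE, target_lost) → (SEEK, arm_extend)
try arrived: (IDLE, arrived) → (IDLE, lamp_flash)

grasp_fail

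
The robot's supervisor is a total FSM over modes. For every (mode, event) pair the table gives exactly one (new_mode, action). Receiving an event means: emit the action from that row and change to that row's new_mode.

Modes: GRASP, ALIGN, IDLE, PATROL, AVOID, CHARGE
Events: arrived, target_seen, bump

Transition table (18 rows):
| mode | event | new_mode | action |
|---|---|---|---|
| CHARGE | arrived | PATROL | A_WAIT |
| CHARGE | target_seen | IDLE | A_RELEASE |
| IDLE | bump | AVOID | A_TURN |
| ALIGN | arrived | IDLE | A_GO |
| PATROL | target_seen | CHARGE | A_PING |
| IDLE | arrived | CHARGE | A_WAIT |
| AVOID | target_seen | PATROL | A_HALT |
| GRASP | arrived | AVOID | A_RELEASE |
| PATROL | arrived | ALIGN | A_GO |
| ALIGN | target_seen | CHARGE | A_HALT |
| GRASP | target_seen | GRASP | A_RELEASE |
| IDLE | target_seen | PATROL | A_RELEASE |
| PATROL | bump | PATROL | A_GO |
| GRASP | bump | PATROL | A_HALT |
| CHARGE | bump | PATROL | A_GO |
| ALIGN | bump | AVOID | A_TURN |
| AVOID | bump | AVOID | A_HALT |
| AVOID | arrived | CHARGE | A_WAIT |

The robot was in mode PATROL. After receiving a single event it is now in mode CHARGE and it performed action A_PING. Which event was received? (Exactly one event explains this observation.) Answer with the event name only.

target_seen

try arrived: (PATROL, arrived) → (ALIGN, A_GO)
try target_seen: (PATROL, target_seen) → (CHARGE, A_PING)  ← matches
try bump: (PATROL, bump) → (PATROL, A_GO)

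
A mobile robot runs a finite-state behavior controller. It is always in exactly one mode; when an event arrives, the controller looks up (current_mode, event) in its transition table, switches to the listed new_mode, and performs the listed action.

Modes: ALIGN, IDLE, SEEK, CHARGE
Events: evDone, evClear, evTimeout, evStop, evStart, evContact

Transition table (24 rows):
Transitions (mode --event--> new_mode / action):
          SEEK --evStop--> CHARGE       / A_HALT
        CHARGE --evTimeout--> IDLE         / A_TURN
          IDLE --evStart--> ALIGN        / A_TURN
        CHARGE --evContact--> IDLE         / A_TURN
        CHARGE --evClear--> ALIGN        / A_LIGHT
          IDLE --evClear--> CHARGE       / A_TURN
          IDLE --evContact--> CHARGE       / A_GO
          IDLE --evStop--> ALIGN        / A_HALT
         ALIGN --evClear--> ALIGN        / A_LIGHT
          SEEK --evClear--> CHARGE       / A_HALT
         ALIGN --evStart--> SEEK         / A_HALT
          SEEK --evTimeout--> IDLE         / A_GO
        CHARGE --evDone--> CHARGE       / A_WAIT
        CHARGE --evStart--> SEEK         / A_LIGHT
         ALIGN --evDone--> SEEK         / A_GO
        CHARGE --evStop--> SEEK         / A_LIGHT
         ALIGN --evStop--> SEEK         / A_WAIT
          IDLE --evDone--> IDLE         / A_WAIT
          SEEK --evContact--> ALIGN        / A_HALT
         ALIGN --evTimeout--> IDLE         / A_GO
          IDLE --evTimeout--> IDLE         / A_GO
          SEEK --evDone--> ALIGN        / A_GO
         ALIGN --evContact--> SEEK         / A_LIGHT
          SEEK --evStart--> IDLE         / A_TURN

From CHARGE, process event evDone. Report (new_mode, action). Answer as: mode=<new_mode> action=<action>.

current mode = CHARGE; filter table to that mode:
  (CHARGE, evTimeout) → (IDLE, A_TURN)
  (CHARGE, evContact) → (IDLE, A_TURN)
  (CHARGE, evClear) → (ALIGN, A_LIGHT)
  (CHARGE, evDone) → (CHARGE, A_WAIT)  ← event matches
  (CHARGE, evStart) → (SEEK, A_LIGHT)
  (CHARGE, evStop) → (SEEK, A_LIGHT)
event = evDone selects (CHARGE, A_WAIT)

mode=CHARGE action=A_WAIT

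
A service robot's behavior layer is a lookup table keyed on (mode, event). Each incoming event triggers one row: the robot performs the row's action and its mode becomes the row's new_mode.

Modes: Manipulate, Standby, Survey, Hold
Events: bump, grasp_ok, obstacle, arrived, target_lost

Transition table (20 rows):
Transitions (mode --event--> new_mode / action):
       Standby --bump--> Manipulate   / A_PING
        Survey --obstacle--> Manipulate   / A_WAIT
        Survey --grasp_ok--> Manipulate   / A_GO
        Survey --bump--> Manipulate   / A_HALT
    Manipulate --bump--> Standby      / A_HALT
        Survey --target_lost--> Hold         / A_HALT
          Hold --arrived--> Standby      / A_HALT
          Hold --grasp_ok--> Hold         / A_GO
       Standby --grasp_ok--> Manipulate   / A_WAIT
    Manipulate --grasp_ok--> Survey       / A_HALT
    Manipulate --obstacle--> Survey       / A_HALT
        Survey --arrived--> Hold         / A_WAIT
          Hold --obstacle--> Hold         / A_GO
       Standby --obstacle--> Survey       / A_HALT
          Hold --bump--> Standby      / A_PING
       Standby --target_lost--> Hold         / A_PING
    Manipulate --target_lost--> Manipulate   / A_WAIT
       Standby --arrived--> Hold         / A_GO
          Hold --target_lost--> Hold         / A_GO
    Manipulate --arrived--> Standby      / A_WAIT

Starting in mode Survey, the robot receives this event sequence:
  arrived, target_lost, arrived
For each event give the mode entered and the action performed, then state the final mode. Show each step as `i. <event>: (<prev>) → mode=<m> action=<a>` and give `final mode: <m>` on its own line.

final mode: Standby

1. arrived: (Survey) → mode=Hold action=A_WAIT
2. target_lost: (Hold) → mode=Hold action=A_GO
3. arrived: (Hold) → mode=Standby action=A_HALT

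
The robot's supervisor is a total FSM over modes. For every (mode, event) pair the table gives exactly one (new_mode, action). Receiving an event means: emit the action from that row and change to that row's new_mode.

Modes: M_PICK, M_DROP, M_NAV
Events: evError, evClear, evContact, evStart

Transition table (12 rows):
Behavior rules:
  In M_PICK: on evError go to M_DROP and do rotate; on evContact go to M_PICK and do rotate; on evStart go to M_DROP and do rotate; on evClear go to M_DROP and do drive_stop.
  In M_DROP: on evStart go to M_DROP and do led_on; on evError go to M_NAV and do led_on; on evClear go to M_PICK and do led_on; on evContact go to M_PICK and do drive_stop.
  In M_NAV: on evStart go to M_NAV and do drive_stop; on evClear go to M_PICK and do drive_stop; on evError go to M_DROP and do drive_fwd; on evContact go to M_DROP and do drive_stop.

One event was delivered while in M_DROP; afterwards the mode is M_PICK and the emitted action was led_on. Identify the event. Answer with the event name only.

evClear

try evError: (M_DROP, evError) → (M_NAV, led_on)
try evClear: (M_DROP, evClear) → (M_PICK, led_on)  ← matches
try evContact: (M_DROP, evContact) → (M_PICK, drive_stop)
try evStart: (M_DROP, evStart) → (M_DROP, led_on)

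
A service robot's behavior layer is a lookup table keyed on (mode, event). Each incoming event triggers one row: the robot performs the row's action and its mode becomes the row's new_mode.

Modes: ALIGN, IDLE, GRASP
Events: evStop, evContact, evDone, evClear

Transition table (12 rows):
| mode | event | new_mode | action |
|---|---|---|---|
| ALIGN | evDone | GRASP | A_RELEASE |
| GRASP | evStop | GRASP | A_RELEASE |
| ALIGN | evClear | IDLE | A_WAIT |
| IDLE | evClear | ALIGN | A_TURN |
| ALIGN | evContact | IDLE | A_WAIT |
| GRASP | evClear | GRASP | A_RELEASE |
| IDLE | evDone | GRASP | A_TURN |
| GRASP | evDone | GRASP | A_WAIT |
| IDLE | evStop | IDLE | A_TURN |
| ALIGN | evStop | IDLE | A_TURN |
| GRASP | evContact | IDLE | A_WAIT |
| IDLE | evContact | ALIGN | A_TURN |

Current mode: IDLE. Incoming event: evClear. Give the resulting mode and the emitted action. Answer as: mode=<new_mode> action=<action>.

mode=ALIGN action=A_TURN

current mode = IDLE; filter table to that mode:
  (IDLE, evClear) → (ALIGN, A_TURN)  ← event matches
  (IDLE, evDone) → (GRASP, A_TURN)
  (IDLE, evStop) → (IDLE, A_TURN)
  (IDLE, evContact) → (ALIGN, A_TURN)
event = evClear selects (ALIGN, A_TURN)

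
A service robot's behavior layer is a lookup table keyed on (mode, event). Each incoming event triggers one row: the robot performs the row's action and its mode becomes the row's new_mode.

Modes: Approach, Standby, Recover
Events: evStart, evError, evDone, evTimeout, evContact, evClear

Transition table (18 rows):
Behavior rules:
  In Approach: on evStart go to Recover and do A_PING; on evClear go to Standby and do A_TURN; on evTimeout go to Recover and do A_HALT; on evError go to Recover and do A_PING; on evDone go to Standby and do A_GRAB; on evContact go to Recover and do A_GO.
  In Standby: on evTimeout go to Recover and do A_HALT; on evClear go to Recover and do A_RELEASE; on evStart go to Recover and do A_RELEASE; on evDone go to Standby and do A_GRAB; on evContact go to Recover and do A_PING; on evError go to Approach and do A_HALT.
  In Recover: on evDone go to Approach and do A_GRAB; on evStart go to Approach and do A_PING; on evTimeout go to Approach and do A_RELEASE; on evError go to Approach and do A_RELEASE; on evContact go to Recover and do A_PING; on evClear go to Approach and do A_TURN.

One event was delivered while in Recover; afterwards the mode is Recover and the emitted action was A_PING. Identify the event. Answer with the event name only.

try evStart: (Recover, evStart) → (Approach, A_PING)
try evError: (Recover, evError) → (Approach, A_RELEASE)
try evDone: (Recover, evDone) → (Approach, A_GRAB)
try evTimeout: (Recover, evTimeout) → (Approach, A_RELEASE)
try evContact: (Recover, evContact) → (Recover, A_PING)  ← matches
try evClear: (Recover, evClear) → (Approach, A_TURN)

evContact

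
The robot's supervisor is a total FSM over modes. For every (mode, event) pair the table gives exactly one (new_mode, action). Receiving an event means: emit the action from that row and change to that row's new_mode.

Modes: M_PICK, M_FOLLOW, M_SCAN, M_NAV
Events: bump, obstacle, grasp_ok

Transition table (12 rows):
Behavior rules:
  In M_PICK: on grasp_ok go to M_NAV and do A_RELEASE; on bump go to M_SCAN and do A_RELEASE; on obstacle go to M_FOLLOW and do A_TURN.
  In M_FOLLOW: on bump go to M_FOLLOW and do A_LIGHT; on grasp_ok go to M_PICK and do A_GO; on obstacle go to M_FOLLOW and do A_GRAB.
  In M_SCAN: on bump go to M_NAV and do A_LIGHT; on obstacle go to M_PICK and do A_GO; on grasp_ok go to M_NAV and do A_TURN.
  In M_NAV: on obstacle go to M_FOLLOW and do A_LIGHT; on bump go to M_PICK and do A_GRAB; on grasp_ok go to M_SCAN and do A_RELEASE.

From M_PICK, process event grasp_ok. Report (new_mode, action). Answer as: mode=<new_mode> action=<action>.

current mode = M_PICK; filter table to that mode:
  (M_PICK, grasp_ok) → (M_NAV, A_RELEASE)  ← event matches
  (M_PICK, bump) → (M_SCAN, A_RELEASE)
  (M_PICK, obstacle) → (M_FOLLOW, A_TURN)
event = grasp_ok selects (M_NAV, A_RELEASE)

mode=M_NAV action=A_RELEASE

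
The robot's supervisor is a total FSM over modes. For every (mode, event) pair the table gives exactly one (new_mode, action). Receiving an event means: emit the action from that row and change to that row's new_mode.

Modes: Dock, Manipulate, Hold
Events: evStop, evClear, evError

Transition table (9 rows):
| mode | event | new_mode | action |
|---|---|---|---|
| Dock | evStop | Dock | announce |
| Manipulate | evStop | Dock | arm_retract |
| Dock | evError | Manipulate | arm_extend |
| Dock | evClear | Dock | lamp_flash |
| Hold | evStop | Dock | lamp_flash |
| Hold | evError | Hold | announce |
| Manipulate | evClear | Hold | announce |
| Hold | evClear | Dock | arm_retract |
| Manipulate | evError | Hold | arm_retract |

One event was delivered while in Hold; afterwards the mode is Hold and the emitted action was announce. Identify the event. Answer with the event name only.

evError

try evStop: (Hold, evStop) → (Dock, lamp_flash)
try evClear: (Hold, evClear) → (Dock, arm_retract)
try evError: (Hold, evError) → (Hold, announce)  ← matches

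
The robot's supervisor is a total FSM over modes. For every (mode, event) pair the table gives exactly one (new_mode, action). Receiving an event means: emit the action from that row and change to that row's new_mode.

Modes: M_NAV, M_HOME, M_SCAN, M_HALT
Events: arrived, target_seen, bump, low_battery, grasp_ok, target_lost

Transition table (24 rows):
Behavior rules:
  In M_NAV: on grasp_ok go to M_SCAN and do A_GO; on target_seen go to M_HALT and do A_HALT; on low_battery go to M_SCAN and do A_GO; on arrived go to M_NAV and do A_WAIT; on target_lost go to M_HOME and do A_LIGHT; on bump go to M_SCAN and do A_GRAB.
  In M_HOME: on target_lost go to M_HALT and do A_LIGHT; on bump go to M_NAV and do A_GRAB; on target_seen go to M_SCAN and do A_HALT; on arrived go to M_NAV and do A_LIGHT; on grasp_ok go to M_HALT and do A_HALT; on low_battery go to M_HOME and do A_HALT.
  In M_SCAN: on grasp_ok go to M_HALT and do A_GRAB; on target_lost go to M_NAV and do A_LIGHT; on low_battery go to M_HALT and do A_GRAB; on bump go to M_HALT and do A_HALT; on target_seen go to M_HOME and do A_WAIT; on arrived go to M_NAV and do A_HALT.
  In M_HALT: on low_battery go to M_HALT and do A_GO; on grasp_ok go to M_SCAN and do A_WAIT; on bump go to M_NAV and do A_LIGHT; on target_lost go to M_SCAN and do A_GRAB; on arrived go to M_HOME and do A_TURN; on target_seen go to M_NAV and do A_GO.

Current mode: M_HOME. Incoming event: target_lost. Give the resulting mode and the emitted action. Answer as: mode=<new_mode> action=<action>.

current mode = M_HOME; filter table to that mode:
  (M_HOME, target_lost) → (M_HALT, A_LIGHT)  ← event matches
  (M_HOME, bump) → (M_NAV, A_GRAB)
  (M_HOME, target_seen) → (M_SCAN, A_HALT)
  (M_HOME, arrived) → (M_NAV, A_LIGHT)
  (M_HOME, grasp_ok) → (M_HALT, A_HALT)
  (M_HOME, low_battery) → (M_HOME, A_HALT)
event = target_lost selects (M_HALT, A_LIGHT)

mode=M_HALT action=A_LIGHT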